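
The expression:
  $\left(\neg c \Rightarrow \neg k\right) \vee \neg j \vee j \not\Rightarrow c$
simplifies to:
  $\text{True}$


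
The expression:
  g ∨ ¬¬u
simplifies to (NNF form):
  g ∨ u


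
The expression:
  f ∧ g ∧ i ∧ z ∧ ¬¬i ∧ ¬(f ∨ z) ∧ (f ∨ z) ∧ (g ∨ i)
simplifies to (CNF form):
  False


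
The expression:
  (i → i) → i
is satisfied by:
  {i: True}


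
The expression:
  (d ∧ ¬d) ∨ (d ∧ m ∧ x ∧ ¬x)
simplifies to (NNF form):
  False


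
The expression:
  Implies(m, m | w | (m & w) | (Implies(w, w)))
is always true.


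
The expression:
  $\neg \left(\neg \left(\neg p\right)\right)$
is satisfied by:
  {p: False}


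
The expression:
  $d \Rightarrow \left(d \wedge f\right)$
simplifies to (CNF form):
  $f \vee \neg d$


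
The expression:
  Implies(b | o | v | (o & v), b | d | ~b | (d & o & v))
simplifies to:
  True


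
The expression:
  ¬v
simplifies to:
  ¬v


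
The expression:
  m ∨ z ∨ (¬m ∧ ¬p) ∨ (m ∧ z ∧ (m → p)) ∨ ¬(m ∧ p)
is always true.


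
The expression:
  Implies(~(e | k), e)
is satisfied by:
  {k: True, e: True}
  {k: True, e: False}
  {e: True, k: False}


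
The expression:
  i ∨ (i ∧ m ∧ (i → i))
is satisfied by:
  {i: True}


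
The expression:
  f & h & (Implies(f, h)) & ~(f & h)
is never true.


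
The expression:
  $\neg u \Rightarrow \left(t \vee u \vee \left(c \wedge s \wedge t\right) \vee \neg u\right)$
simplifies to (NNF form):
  $\text{True}$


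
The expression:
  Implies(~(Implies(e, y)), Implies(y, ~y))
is always true.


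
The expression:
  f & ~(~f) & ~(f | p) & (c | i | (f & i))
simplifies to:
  False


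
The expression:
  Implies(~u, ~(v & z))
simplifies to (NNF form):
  u | ~v | ~z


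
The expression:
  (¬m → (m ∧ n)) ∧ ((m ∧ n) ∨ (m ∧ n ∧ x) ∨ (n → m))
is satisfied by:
  {m: True}


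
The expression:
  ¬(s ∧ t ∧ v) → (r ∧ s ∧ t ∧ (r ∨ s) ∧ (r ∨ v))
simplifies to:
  s ∧ t ∧ (r ∨ v)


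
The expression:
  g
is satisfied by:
  {g: True}


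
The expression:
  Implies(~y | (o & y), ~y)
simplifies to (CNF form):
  ~o | ~y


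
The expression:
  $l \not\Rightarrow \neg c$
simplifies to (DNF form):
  $c \wedge l$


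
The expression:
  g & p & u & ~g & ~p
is never true.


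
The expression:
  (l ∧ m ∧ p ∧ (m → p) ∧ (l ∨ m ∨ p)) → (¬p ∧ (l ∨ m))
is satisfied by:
  {l: False, m: False, p: False}
  {p: True, l: False, m: False}
  {m: True, l: False, p: False}
  {p: True, m: True, l: False}
  {l: True, p: False, m: False}
  {p: True, l: True, m: False}
  {m: True, l: True, p: False}


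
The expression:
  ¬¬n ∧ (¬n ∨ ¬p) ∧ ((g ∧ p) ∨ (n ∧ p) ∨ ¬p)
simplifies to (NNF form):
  n ∧ ¬p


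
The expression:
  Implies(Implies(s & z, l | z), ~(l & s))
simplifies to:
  ~l | ~s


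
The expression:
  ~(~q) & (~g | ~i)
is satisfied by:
  {q: True, g: False, i: False}
  {q: True, i: True, g: False}
  {q: True, g: True, i: False}


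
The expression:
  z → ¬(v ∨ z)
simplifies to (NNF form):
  ¬z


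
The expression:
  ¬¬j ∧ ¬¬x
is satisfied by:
  {j: True, x: True}


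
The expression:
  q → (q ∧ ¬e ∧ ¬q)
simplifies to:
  ¬q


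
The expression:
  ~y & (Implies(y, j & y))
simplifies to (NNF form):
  ~y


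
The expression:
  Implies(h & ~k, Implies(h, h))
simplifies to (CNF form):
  True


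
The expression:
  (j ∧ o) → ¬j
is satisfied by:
  {o: False, j: False}
  {j: True, o: False}
  {o: True, j: False}


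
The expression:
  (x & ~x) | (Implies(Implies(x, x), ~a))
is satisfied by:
  {a: False}


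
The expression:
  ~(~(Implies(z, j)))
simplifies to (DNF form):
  j | ~z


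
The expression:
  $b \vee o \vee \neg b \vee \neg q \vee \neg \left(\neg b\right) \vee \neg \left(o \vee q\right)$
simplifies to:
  $\text{True}$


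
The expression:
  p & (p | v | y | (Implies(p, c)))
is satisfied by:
  {p: True}


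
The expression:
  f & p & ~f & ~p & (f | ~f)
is never true.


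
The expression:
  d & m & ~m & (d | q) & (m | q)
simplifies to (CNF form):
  False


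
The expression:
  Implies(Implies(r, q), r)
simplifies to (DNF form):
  r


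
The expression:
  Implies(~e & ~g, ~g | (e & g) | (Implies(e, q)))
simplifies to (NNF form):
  True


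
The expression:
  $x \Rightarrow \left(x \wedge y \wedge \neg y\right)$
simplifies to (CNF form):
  $\neg x$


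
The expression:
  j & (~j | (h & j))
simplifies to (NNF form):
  h & j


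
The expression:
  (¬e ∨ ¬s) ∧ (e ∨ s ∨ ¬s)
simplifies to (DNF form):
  ¬e ∨ ¬s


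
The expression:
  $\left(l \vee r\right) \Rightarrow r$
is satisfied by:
  {r: True, l: False}
  {l: False, r: False}
  {l: True, r: True}


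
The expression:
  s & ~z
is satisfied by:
  {s: True, z: False}


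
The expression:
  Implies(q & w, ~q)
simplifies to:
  ~q | ~w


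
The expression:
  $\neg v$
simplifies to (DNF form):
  $\neg v$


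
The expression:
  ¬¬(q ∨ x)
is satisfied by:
  {x: True, q: True}
  {x: True, q: False}
  {q: True, x: False}


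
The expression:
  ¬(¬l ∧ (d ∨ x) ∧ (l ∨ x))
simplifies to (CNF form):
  l ∨ ¬x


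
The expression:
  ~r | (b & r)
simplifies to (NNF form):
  b | ~r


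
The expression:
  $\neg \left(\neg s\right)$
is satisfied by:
  {s: True}


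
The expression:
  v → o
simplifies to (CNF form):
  o ∨ ¬v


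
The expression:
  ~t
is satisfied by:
  {t: False}


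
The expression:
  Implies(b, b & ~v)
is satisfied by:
  {v: False, b: False}
  {b: True, v: False}
  {v: True, b: False}


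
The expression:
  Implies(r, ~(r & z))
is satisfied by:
  {z: False, r: False}
  {r: True, z: False}
  {z: True, r: False}


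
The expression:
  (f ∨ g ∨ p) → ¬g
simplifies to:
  ¬g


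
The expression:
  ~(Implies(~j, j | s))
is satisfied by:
  {j: False, s: False}


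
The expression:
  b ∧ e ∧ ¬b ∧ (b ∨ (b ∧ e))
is never true.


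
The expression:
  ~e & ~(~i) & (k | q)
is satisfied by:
  {k: True, q: True, i: True, e: False}
  {k: True, i: True, e: False, q: False}
  {q: True, i: True, e: False, k: False}


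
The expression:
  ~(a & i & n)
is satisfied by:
  {n: False, i: False, a: False}
  {a: True, n: False, i: False}
  {i: True, n: False, a: False}
  {a: True, i: True, n: False}
  {n: True, a: False, i: False}
  {a: True, n: True, i: False}
  {i: True, n: True, a: False}


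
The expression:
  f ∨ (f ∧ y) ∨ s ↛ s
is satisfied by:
  {f: True}


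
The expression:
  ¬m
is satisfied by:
  {m: False}


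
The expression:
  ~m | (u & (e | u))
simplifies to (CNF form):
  u | ~m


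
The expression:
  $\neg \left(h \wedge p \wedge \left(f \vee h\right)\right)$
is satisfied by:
  {p: False, h: False}
  {h: True, p: False}
  {p: True, h: False}


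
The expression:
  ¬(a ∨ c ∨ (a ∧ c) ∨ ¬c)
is never true.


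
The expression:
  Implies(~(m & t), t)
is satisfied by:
  {t: True}


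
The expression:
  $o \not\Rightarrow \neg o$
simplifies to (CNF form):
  $o$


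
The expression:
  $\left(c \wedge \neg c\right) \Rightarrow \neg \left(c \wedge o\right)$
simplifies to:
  $\text{True}$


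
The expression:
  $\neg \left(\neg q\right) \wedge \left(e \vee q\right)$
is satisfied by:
  {q: True}


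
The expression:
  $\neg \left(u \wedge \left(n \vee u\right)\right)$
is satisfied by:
  {u: False}


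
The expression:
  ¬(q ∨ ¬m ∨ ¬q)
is never true.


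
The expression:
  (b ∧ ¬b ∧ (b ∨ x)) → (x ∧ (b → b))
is always true.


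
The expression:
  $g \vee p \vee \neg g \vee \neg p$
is always true.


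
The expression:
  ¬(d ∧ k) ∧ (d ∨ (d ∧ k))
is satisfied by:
  {d: True, k: False}


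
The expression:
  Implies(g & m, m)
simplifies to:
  True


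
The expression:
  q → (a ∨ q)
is always true.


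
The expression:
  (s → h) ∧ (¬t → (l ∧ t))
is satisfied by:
  {t: True, h: True, s: False}
  {t: True, s: False, h: False}
  {t: True, h: True, s: True}


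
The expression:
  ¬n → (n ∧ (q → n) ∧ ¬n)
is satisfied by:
  {n: True}


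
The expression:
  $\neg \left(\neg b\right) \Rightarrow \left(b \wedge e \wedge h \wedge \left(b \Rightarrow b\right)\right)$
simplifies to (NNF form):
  $\left(e \wedge h\right) \vee \neg b$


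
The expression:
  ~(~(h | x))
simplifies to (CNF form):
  h | x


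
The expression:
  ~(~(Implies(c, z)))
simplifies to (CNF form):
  z | ~c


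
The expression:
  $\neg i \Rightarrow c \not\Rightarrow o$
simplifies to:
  $i \vee \left(c \wedge \neg o\right)$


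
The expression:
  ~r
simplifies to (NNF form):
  ~r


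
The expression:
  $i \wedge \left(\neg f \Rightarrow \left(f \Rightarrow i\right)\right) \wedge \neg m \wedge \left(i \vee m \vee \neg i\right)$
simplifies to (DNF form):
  $i \wedge \neg m$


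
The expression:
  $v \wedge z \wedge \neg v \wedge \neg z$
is never true.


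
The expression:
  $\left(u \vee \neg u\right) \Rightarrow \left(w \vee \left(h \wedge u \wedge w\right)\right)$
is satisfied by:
  {w: True}


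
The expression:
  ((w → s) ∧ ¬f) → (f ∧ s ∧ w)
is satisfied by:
  {w: True, f: True, s: False}
  {f: True, s: False, w: False}
  {w: True, f: True, s: True}
  {f: True, s: True, w: False}
  {w: True, s: False, f: False}


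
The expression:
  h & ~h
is never true.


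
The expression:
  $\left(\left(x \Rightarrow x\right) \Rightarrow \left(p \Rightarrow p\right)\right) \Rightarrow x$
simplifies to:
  $x$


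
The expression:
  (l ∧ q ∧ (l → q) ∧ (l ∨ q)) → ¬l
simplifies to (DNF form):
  ¬l ∨ ¬q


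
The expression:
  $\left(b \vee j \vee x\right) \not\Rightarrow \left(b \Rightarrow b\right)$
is never true.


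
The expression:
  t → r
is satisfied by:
  {r: True, t: False}
  {t: False, r: False}
  {t: True, r: True}


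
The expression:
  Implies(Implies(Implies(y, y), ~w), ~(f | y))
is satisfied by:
  {w: True, f: False, y: False}
  {y: True, w: True, f: False}
  {w: True, f: True, y: False}
  {y: True, w: True, f: True}
  {y: False, f: False, w: False}


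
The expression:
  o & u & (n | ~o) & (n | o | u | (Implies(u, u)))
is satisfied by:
  {u: True, o: True, n: True}


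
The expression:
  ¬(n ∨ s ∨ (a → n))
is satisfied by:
  {a: True, n: False, s: False}


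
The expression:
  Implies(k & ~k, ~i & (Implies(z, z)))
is always true.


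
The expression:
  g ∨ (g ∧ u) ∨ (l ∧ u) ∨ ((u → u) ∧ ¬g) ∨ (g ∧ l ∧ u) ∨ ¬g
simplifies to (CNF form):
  True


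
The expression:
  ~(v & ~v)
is always true.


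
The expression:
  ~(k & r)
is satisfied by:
  {k: False, r: False}
  {r: True, k: False}
  {k: True, r: False}


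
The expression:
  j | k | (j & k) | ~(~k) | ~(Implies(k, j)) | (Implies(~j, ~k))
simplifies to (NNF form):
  True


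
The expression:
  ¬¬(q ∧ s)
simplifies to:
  q ∧ s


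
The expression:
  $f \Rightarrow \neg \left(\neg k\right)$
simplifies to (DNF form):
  $k \vee \neg f$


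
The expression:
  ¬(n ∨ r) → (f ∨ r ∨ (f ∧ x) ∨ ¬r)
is always true.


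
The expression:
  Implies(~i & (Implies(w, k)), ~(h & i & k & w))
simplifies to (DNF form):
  True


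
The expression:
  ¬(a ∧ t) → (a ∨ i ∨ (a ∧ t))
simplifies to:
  a ∨ i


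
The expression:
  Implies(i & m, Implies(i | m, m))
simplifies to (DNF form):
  True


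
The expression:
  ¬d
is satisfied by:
  {d: False}


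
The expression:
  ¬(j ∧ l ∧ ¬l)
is always true.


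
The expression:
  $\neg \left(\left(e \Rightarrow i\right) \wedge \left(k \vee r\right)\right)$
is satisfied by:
  {e: True, r: False, k: False, i: False}
  {e: False, r: False, k: False, i: False}
  {i: True, e: True, r: False, k: False}
  {i: True, e: False, r: False, k: False}
  {k: True, e: True, r: False, i: False}
  {r: True, e: True, k: False, i: False}
  {k: True, r: True, e: True, i: False}


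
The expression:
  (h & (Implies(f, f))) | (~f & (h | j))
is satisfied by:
  {h: True, j: True, f: False}
  {h: True, j: False, f: False}
  {f: True, h: True, j: True}
  {f: True, h: True, j: False}
  {j: True, f: False, h: False}


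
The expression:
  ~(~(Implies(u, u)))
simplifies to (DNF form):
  True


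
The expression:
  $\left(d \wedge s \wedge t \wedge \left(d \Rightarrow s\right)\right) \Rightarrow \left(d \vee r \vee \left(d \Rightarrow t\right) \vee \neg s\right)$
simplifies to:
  $\text{True}$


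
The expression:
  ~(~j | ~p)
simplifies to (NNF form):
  j & p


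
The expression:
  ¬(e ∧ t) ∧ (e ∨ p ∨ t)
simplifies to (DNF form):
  (e ∧ ¬t) ∨ (p ∧ ¬e) ∨ (t ∧ ¬e)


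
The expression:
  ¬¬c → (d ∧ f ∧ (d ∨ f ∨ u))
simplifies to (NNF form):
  (d ∧ f) ∨ ¬c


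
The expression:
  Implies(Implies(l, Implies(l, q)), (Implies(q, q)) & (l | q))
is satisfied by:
  {q: True, l: True}
  {q: True, l: False}
  {l: True, q: False}


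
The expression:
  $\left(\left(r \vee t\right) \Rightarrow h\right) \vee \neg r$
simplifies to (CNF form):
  $h \vee \neg r$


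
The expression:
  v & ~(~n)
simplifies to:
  n & v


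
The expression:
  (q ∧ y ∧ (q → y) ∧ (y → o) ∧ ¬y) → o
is always true.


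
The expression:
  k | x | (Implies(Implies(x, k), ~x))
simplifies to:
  True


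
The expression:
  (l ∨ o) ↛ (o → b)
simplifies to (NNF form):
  o ∧ ¬b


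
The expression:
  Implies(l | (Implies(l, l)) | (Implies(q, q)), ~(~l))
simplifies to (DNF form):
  l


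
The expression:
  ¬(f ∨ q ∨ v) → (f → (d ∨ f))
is always true.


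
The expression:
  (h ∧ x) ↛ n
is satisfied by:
  {h: True, x: True, n: False}


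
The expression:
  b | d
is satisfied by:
  {b: True, d: True}
  {b: True, d: False}
  {d: True, b: False}


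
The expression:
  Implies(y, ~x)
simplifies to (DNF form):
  ~x | ~y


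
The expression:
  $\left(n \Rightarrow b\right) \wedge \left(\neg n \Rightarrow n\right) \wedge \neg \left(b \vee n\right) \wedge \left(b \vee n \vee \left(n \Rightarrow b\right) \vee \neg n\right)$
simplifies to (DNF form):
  $\text{False}$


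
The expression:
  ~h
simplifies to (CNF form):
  ~h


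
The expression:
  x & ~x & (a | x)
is never true.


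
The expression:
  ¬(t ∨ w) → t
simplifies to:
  t ∨ w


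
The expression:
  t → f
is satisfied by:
  {f: True, t: False}
  {t: False, f: False}
  {t: True, f: True}


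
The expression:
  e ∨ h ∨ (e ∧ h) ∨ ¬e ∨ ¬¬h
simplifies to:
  True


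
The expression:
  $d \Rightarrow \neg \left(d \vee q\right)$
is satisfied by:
  {d: False}


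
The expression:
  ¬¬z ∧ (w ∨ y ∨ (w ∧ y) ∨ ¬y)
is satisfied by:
  {z: True}


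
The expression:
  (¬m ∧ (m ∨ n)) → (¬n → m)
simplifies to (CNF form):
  True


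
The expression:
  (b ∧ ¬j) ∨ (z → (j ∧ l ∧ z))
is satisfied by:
  {b: True, l: True, j: False, z: False}
  {b: True, l: False, j: False, z: False}
  {l: True, b: False, j: False, z: False}
  {b: False, l: False, j: False, z: False}
  {b: True, j: True, l: True, z: False}
  {b: True, j: True, l: False, z: False}
  {j: True, l: True, b: False, z: False}
  {j: True, b: False, l: False, z: False}
  {b: True, z: True, l: True, j: False}
  {b: True, z: True, l: False, j: False}
  {b: True, z: True, j: True, l: True}
  {z: True, j: True, l: True, b: False}


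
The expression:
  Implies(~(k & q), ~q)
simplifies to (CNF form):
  k | ~q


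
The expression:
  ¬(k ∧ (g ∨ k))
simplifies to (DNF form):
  ¬k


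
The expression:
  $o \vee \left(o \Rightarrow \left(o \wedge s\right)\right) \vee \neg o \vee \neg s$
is always true.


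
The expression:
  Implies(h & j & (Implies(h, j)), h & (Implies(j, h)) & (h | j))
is always true.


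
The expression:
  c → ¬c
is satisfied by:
  {c: False}


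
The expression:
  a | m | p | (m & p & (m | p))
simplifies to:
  a | m | p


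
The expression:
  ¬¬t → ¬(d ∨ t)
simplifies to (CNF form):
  ¬t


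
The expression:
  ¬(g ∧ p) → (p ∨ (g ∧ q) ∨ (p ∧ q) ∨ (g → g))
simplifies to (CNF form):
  True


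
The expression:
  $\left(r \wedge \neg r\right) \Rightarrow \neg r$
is always true.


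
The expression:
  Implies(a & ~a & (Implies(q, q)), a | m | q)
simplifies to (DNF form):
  True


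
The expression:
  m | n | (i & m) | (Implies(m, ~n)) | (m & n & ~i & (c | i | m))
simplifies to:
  True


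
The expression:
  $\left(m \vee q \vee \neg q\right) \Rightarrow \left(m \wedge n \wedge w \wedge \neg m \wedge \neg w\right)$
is never true.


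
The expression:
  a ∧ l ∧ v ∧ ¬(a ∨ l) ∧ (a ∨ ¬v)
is never true.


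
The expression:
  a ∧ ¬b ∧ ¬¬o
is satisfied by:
  {a: True, o: True, b: False}


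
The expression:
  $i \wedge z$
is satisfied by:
  {z: True, i: True}


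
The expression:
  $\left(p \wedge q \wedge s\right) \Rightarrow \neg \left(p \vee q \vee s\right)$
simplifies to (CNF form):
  $\neg p \vee \neg q \vee \neg s$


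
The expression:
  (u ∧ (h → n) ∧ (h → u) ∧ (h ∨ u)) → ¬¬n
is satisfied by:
  {n: True, h: True, u: False}
  {n: True, u: False, h: False}
  {h: True, u: False, n: False}
  {h: False, u: False, n: False}
  {n: True, h: True, u: True}
  {n: True, u: True, h: False}
  {h: True, u: True, n: False}


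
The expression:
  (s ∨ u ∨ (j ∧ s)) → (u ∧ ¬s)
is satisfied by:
  {s: False}


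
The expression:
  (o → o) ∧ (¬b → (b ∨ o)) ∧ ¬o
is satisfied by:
  {b: True, o: False}


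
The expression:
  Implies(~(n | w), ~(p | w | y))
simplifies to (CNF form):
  (n | w | ~p) & (n | w | ~y)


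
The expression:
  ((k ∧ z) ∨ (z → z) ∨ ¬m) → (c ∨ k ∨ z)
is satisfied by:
  {c: True, k: True, z: True}
  {c: True, k: True, z: False}
  {c: True, z: True, k: False}
  {c: True, z: False, k: False}
  {k: True, z: True, c: False}
  {k: True, z: False, c: False}
  {z: True, k: False, c: False}


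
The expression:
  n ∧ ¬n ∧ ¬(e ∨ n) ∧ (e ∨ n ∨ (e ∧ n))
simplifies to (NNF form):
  False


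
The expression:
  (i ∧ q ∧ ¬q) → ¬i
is always true.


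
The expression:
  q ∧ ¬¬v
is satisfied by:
  {q: True, v: True}


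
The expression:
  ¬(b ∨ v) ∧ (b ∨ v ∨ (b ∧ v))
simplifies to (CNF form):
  False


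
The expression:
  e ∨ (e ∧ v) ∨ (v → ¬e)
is always true.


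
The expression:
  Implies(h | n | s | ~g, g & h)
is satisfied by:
  {g: True, h: True, n: False, s: False}
  {g: True, h: True, s: True, n: False}
  {g: True, h: True, n: True, s: False}
  {g: True, h: True, s: True, n: True}
  {g: True, n: False, s: False, h: False}


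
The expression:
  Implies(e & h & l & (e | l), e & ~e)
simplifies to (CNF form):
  ~e | ~h | ~l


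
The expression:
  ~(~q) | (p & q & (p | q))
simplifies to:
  q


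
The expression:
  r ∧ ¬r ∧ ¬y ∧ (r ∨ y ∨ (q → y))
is never true.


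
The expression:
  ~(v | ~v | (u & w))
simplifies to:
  False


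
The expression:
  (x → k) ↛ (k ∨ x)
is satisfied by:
  {x: False, k: False}


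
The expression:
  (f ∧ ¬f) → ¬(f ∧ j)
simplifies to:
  True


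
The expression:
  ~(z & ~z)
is always true.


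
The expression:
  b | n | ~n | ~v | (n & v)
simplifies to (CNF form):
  True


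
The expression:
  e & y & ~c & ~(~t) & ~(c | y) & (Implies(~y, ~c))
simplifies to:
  False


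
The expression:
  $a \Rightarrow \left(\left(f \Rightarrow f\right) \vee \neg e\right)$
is always true.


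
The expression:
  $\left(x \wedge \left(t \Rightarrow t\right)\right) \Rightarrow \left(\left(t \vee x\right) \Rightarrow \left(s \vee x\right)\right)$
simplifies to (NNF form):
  $\text{True}$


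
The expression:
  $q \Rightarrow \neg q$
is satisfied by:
  {q: False}


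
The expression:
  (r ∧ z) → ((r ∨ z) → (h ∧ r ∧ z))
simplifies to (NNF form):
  h ∨ ¬r ∨ ¬z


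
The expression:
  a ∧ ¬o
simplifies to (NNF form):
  a ∧ ¬o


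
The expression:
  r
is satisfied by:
  {r: True}


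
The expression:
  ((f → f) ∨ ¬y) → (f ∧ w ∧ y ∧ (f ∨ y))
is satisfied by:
  {f: True, w: True, y: True}


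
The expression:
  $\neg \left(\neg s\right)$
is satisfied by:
  {s: True}


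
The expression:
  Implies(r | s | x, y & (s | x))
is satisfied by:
  {y: True, x: True, s: True, r: False}
  {r: True, y: True, x: True, s: True}
  {y: True, x: True, s: False, r: False}
  {y: True, x: True, r: True, s: False}
  {y: True, s: True, x: False, r: False}
  {y: True, r: True, s: True, x: False}
  {y: True, s: False, x: False, r: False}
  {r: False, s: False, x: False, y: False}


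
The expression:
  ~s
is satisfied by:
  {s: False}


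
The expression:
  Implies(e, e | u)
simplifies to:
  True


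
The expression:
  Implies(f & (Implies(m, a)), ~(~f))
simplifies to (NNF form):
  True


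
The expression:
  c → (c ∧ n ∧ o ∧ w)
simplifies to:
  (n ∧ o ∧ w) ∨ ¬c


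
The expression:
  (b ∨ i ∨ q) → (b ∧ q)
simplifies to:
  (b ∨ ¬i) ∧ (b ∨ ¬q) ∧ (q ∨ ¬b)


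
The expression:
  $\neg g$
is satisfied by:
  {g: False}


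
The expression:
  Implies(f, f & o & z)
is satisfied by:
  {o: True, z: True, f: False}
  {o: True, z: False, f: False}
  {z: True, o: False, f: False}
  {o: False, z: False, f: False}
  {f: True, o: True, z: True}


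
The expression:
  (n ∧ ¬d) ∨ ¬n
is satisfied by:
  {d: False, n: False}
  {n: True, d: False}
  {d: True, n: False}


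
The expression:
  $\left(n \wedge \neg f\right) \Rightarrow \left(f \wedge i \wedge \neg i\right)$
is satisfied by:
  {f: True, n: False}
  {n: False, f: False}
  {n: True, f: True}


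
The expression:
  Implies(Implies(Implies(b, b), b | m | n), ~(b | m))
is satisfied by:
  {b: False, m: False}


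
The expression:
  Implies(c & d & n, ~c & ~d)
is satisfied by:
  {c: False, d: False, n: False}
  {n: True, c: False, d: False}
  {d: True, c: False, n: False}
  {n: True, d: True, c: False}
  {c: True, n: False, d: False}
  {n: True, c: True, d: False}
  {d: True, c: True, n: False}


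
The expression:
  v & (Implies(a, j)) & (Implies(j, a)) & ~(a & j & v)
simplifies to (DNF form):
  v & ~a & ~j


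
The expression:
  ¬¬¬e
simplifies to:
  ¬e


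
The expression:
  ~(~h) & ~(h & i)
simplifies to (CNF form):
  h & ~i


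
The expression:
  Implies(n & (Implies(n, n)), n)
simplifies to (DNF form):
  True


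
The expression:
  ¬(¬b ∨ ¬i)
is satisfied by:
  {i: True, b: True}


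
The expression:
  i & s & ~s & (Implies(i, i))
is never true.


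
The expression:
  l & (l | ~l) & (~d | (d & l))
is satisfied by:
  {l: True}


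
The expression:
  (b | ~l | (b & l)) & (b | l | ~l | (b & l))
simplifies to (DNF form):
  b | ~l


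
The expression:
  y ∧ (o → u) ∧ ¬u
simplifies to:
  y ∧ ¬o ∧ ¬u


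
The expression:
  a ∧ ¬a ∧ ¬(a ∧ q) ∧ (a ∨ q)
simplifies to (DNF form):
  False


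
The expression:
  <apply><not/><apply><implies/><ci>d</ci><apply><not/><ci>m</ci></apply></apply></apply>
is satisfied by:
  {m: True, d: True}


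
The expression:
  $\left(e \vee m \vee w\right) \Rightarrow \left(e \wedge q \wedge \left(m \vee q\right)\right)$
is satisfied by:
  {e: True, q: True, w: False, m: False}
  {e: True, m: True, q: True, w: False}
  {e: True, w: True, q: True, m: False}
  {e: True, m: True, w: True, q: True}
  {q: True, m: False, w: False, e: False}
  {m: False, q: False, w: False, e: False}


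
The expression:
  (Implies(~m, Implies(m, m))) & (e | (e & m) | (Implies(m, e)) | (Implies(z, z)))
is always true.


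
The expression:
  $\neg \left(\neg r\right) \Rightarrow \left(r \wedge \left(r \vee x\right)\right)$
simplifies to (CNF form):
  $\text{True}$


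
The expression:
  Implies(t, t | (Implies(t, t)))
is always true.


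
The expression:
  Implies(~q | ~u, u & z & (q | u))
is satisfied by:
  {q: True, z: True, u: True}
  {q: True, u: True, z: False}
  {z: True, u: True, q: False}


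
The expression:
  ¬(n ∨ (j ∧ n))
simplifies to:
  ¬n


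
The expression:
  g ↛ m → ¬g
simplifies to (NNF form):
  m ∨ ¬g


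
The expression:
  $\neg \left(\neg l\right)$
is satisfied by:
  {l: True}


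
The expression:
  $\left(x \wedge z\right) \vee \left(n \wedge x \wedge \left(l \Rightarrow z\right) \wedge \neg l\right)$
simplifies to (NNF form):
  $x \wedge \left(n \vee z\right) \wedge \left(z \vee \neg l\right)$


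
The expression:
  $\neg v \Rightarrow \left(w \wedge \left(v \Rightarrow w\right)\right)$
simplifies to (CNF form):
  $v \vee w$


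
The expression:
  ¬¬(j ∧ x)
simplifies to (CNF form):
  j ∧ x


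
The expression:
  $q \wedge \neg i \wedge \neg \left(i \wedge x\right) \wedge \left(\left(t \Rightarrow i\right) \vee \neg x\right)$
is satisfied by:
  {q: True, i: False, t: False, x: False}
  {x: True, q: True, i: False, t: False}
  {t: True, q: True, i: False, x: False}


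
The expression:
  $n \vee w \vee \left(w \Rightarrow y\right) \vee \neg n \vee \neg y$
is always true.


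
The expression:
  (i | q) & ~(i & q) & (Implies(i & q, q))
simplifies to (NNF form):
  (i & ~q) | (q & ~i)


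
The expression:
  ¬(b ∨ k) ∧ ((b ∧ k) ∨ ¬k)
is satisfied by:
  {k: False, b: False}


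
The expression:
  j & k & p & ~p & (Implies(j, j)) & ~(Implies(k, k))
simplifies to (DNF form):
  False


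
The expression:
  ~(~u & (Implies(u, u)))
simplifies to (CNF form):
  u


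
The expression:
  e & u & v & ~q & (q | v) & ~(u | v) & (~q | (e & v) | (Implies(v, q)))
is never true.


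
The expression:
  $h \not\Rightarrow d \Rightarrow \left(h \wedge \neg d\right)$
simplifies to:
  $\text{True}$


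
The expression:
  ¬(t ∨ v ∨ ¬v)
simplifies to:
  False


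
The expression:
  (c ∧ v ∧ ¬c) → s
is always true.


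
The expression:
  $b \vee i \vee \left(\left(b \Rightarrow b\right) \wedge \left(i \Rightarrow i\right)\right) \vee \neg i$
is always true.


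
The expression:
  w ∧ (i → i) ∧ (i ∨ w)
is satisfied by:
  {w: True}


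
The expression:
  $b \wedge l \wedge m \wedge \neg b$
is never true.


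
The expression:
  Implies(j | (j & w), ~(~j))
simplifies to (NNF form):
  True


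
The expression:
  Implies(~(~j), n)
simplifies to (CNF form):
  n | ~j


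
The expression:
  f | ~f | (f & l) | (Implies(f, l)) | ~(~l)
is always true.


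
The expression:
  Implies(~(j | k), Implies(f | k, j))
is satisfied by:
  {k: True, j: True, f: False}
  {k: True, j: False, f: False}
  {j: True, k: False, f: False}
  {k: False, j: False, f: False}
  {f: True, k: True, j: True}
  {f: True, k: True, j: False}
  {f: True, j: True, k: False}


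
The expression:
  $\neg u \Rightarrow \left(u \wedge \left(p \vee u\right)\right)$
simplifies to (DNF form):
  $u$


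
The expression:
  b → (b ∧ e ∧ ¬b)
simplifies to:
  ¬b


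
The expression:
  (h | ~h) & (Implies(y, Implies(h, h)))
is always true.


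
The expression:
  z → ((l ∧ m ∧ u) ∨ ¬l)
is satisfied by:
  {m: True, u: True, l: False, z: False}
  {m: True, u: False, l: False, z: False}
  {u: True, m: False, l: False, z: False}
  {m: False, u: False, l: False, z: False}
  {z: True, m: True, u: True, l: False}
  {z: True, m: True, u: False, l: False}
  {z: True, u: True, m: False, l: False}
  {z: True, u: False, m: False, l: False}
  {m: True, l: True, u: True, z: False}
  {m: True, l: True, u: False, z: False}
  {l: True, u: True, m: False, z: False}
  {l: True, m: False, u: False, z: False}
  {z: True, m: True, l: True, u: True}


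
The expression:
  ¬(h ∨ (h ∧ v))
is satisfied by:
  {h: False}


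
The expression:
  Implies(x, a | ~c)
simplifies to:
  a | ~c | ~x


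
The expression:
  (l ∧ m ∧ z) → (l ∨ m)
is always true.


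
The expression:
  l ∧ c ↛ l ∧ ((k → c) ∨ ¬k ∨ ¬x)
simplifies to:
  False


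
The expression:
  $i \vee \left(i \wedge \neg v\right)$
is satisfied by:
  {i: True}


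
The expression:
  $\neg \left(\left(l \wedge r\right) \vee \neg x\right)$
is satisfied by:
  {x: True, l: False, r: False}
  {x: True, r: True, l: False}
  {x: True, l: True, r: False}


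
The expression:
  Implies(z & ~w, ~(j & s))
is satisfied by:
  {w: True, s: False, z: False, j: False}
  {j: False, s: False, w: False, z: False}
  {j: True, w: True, s: False, z: False}
  {j: True, s: False, w: False, z: False}
  {z: True, w: True, j: False, s: False}
  {z: True, j: False, s: False, w: False}
  {z: True, j: True, w: True, s: False}
  {z: True, j: True, s: False, w: False}
  {w: True, s: True, z: False, j: False}
  {s: True, z: False, w: False, j: False}
  {j: True, s: True, w: True, z: False}
  {j: True, s: True, z: False, w: False}
  {w: True, s: True, z: True, j: False}
  {s: True, z: True, j: False, w: False}
  {j: True, s: True, z: True, w: True}


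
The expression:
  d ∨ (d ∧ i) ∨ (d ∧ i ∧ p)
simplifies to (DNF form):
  d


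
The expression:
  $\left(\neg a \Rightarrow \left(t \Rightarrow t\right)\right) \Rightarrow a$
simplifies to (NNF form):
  $a$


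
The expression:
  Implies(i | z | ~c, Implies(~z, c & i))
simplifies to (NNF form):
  c | z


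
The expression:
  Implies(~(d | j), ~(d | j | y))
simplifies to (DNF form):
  d | j | ~y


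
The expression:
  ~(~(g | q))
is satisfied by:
  {q: True, g: True}
  {q: True, g: False}
  {g: True, q: False}


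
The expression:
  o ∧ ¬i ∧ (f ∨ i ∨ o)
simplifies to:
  o ∧ ¬i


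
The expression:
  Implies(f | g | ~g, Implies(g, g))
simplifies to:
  True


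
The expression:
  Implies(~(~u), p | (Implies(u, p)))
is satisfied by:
  {p: True, u: False}
  {u: False, p: False}
  {u: True, p: True}


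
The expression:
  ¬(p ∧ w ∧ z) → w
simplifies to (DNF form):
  w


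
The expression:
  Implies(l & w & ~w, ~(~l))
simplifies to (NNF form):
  True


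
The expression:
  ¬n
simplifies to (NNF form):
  ¬n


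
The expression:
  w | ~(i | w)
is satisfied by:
  {w: True, i: False}
  {i: False, w: False}
  {i: True, w: True}


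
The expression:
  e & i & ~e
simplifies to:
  False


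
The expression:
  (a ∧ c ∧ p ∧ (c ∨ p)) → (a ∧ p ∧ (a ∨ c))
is always true.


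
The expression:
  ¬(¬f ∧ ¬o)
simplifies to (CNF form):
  f ∨ o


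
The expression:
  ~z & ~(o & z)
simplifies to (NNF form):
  ~z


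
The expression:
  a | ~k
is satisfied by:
  {a: True, k: False}
  {k: False, a: False}
  {k: True, a: True}


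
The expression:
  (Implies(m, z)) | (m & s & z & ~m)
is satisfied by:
  {z: True, m: False}
  {m: False, z: False}
  {m: True, z: True}


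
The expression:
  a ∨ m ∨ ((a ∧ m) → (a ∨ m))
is always true.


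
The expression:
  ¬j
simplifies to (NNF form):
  ¬j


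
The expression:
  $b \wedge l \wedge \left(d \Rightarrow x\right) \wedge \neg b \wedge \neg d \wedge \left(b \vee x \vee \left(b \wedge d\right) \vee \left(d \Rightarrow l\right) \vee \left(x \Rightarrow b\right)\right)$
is never true.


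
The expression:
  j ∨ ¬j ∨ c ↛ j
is always true.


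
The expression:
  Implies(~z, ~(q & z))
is always true.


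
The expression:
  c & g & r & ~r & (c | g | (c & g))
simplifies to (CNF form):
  False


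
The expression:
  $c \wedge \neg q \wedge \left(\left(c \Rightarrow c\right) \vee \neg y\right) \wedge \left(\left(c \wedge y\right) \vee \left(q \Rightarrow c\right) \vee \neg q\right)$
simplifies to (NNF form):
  $c \wedge \neg q$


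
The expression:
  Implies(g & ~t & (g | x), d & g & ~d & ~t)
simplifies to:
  t | ~g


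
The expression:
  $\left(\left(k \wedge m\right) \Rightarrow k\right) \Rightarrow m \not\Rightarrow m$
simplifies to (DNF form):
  $\text{False}$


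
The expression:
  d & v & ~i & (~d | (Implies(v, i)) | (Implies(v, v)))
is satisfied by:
  {d: True, v: True, i: False}


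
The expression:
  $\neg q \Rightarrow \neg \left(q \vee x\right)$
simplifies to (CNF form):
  $q \vee \neg x$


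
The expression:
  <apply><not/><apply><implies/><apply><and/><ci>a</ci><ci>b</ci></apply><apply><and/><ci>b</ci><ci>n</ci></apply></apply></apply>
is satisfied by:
  {a: True, b: True, n: False}


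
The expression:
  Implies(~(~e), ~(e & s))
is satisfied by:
  {s: False, e: False}
  {e: True, s: False}
  {s: True, e: False}


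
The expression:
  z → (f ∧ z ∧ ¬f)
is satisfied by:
  {z: False}


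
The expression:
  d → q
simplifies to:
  q ∨ ¬d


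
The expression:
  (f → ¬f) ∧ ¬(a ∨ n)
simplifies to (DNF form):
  ¬a ∧ ¬f ∧ ¬n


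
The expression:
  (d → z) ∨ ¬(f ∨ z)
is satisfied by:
  {z: True, d: False, f: False}
  {z: False, d: False, f: False}
  {f: True, z: True, d: False}
  {f: True, z: False, d: False}
  {d: True, z: True, f: False}
  {d: True, z: False, f: False}
  {d: True, f: True, z: True}


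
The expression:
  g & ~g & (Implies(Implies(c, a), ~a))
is never true.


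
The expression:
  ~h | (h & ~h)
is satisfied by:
  {h: False}


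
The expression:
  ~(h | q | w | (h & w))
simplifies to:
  ~h & ~q & ~w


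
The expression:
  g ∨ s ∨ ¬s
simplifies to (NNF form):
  True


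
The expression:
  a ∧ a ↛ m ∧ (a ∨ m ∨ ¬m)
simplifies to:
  a ∧ ¬m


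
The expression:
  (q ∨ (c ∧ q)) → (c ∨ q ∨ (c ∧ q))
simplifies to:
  True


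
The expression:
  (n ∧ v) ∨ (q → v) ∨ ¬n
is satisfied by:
  {v: True, n: False, q: False}
  {v: False, n: False, q: False}
  {q: True, v: True, n: False}
  {q: True, v: False, n: False}
  {n: True, v: True, q: False}
  {n: True, v: False, q: False}
  {n: True, q: True, v: True}


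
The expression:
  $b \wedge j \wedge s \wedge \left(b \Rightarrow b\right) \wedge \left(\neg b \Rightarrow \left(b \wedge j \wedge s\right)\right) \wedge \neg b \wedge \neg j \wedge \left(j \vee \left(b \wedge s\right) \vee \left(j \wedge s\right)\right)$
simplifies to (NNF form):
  $\text{False}$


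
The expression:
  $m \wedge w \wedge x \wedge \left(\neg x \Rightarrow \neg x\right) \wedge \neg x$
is never true.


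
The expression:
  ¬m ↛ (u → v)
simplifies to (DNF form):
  u ∧ ¬m ∧ ¬v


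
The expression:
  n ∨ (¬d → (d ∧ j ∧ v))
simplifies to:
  d ∨ n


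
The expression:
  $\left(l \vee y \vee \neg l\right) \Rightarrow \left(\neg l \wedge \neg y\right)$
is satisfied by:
  {y: False, l: False}


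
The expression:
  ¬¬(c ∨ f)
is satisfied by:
  {c: True, f: True}
  {c: True, f: False}
  {f: True, c: False}


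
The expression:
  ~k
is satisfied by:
  {k: False}


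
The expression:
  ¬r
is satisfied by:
  {r: False}


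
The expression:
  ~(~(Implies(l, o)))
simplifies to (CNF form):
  o | ~l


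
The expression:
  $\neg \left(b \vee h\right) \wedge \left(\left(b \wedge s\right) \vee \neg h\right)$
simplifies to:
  $\neg b \wedge \neg h$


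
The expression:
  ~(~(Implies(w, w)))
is always true.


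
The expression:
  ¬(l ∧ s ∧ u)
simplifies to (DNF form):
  ¬l ∨ ¬s ∨ ¬u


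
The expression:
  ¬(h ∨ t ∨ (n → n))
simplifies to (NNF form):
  False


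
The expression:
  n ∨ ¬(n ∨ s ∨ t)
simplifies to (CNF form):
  (n ∨ ¬s) ∧ (n ∨ ¬t)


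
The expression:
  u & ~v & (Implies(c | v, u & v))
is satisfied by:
  {u: True, v: False, c: False}


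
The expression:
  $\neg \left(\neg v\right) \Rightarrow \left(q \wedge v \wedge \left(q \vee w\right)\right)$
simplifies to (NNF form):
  $q \vee \neg v$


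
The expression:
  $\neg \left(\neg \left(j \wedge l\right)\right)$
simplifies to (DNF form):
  $j \wedge l$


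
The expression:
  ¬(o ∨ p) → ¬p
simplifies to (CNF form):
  True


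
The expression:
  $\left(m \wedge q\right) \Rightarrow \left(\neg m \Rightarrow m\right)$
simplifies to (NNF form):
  $\text{True}$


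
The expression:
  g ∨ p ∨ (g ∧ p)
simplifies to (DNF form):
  g ∨ p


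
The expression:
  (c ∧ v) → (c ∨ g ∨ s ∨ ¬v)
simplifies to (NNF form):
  True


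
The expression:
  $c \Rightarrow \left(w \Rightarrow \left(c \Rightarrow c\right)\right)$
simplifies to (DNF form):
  $\text{True}$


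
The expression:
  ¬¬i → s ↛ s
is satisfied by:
  {i: False}


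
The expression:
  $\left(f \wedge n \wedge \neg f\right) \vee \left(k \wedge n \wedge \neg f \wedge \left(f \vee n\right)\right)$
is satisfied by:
  {n: True, k: True, f: False}


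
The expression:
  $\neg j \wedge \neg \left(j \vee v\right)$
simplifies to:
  $\neg j \wedge \neg v$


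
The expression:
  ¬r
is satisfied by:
  {r: False}


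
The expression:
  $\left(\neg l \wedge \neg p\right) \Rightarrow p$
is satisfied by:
  {l: True, p: True}
  {l: True, p: False}
  {p: True, l: False}


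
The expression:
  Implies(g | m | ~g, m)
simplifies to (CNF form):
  m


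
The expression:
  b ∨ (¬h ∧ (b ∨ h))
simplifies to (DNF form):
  b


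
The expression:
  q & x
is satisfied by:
  {x: True, q: True}


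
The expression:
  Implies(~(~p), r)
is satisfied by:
  {r: True, p: False}
  {p: False, r: False}
  {p: True, r: True}


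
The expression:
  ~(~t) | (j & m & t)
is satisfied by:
  {t: True}


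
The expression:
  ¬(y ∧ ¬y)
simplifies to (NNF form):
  True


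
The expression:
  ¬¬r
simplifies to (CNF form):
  r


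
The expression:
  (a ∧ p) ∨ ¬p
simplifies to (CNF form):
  a ∨ ¬p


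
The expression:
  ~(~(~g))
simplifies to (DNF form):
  ~g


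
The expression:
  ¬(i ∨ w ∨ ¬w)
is never true.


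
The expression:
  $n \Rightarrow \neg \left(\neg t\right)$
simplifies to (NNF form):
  $t \vee \neg n$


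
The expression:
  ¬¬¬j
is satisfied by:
  {j: False}
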